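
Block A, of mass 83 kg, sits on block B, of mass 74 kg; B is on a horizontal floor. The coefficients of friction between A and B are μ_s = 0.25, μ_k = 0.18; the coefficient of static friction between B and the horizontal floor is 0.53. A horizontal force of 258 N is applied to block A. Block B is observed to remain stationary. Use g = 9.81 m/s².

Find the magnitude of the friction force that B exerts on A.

The normal force B exerts on A is simply A's weight, N₁ = 814.2 N.
Maximum static friction on A from B: μ_s N₁ = 0.25×814.2 = 203.6 N.
P = 258 N exceeds that limit, so A slips over B and the interface friction becomes kinetic: f₁ = μ_k N₁ = 0.18×814.2 = 147 N.
By Newton's third law B feels 147 N forward from A. With B stationary, the floor's static friction on B balances it: f₂ = 147 N (well within μ_s(m_A+m_B)g = 816.3 N).

f ≈ 147 N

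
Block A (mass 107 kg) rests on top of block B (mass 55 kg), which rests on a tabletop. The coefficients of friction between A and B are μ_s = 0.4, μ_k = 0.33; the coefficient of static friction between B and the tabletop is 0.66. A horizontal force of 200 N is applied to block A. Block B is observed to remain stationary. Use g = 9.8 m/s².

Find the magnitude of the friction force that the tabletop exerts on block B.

Normal force at the A–B interface: N₁ = m_A g = 1049 N.
Maximum static friction on A from B: μ_s N₁ = 0.4×1049 = 419.4 N.
P = 200 N is within that limit, so A and B move together (both at rest); the A–B friction is simply f₁ = P = 200 N.
By Newton's third law B feels 200 N forward from A. With B stationary, the floor's static friction on B balances it: f₂ = 200 N (well within μ_s(m_A+m_B)g = 1048 N).

f ≈ 200 N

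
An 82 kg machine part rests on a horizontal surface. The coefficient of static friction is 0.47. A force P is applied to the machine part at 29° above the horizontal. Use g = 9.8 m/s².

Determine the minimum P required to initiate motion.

N = m g − P sin α (the pull lifts the machine part).
At impending slip, P cos α = μ_s N = μ_s (m g − P sin α).
Solving: P (cos α + μ_s sin α) = μ_s m g → P = 0.47×804/(cos 29° + 0.47 sin 29°) = 378/1.102 = 343 N.

P ≈ 343 N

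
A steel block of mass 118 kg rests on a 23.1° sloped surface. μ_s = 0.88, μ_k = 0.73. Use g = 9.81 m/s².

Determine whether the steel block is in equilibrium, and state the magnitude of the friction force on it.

f ≈ 454 N

N = m g cos θ = 1060 N.
Down-slope weight component: m g sin θ = 454 N.
μ_s N = 937 N.
454 ≤ 937 N, so it stays put; friction = 454 N.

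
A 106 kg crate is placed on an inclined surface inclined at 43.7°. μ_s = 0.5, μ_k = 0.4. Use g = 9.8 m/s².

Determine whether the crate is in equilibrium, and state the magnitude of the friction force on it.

f ≈ 300 N

N = m g cos θ = 751 N.
Down-slope weight component: m g sin θ = 718 N.
μ_s N = 376 N.
718 > 376 N, so it slides; kinetic friction f = μ_k N = 0.4×751 = 300 N.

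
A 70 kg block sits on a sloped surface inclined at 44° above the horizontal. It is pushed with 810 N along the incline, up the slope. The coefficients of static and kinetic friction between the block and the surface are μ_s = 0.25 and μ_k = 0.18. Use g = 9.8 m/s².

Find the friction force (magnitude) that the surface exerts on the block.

f ≈ 88.8 N (down the incline)

The normal reaction is N = m g cos θ = 493.5 N.
Parallel to the incline, ΣF = 0 gives f = m g sin θ − P = 476.5 − 810 = -333.5 N (up-slope positive).
Static friction can supply at most μ_s N = 123.4 N.
Since |-333.5| > 123.4 N, static friction cannot hold it; the block slides up the incline and kinetic friction applies: f = μ_k N = 0.18 × 493.5 = 88.8 N.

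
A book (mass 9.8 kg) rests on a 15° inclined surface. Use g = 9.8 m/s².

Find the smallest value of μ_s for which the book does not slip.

At the slip threshold m g sin θ = μ_s m g cos θ, so μ_s,min = tan θ.
μ_s,min = tan 15° = 0.268.

μ_s,min ≈ 0.268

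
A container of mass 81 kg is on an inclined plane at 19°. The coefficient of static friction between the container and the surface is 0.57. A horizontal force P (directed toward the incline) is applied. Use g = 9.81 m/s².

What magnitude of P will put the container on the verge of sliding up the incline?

P ≈ 904 N

At impending motion up the slope, friction acts down-slope at its limit: f = μ_s N.
Perpendicular to the incline: N = m g cos θ + P sin θ.
Along the incline: P cos θ = m g sin θ + μ_s N = m g sin θ + μ_s (m g cos θ + P sin θ).
Solving, P (cos θ − μ_s sin θ) = m g (sin θ + μ_s cos θ), so P = 81×9.81×(sin 19° + 0.57 cos 19°)/(cos 19° − 0.57 sin 19°) = 795×0.8645/0.7599 = 904 N.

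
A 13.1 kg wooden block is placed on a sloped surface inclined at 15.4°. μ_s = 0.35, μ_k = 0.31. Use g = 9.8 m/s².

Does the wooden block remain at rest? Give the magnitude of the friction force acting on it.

f ≈ 34.1 N

N = m g cos θ = 124 N.
Down-slope weight component: m g sin θ = 34.1 N.
μ_s N = 43.3 N.
34.1 ≤ 43.3 N, so it stays put; friction = 34.1 N.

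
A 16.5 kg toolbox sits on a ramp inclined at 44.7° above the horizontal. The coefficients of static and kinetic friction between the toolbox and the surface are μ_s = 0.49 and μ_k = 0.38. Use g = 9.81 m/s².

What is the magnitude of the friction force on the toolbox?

Normal force: N = m g cos θ = 16.5 × 9.81 × cos 44.7° = 115.1 N.
Along the slope the weight component is m g sin θ = 113.9 N; friction must supply exactly this, acting up-slope.
Maximum static friction available: μ_s N = 0.49 × 115.1 = 56.38 N.
Since |113.9| > 56.38 N, static friction cannot hold it; the toolbox slides down the incline and kinetic friction applies: f = μ_k N = 0.38 × 115.1 = 43.7 N.

f ≈ 43.7 N (up the incline)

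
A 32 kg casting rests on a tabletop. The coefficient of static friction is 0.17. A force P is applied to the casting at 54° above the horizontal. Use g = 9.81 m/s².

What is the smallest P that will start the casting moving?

P ≈ 73.6 N

N = m g − P sin α (the pull lifts the casting).
At impending slip, P cos α = μ_s N = μ_s (m g − P sin α).
Solving: P (cos α + μ_s sin α) = μ_s m g → P = 0.17×314/(cos 54° + 0.17 sin 54°) = 53.4/0.7253 = 73.6 N.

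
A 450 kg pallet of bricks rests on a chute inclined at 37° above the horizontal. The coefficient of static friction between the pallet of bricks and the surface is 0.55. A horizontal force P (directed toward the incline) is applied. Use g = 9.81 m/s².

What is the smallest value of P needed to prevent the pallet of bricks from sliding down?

P_min ≈ 635 N

The pallet of bricks tends to slide down (tan θ > μ_s), so at the point of impending slip friction acts up-slope at its limit: f = μ_s N.
Perpendicular to the incline: N = m g cos θ + P sin θ.
Along the incline: P cos θ + μ_s N = m g sin θ, i.e. P cos θ + μ_s (m g cos θ + P sin θ) = m g sin θ.
Solving, P (cos θ + μ_s sin θ) = m g (sin θ − μ_s cos θ), so P = 4410×0.1626/1.13 = 635 N.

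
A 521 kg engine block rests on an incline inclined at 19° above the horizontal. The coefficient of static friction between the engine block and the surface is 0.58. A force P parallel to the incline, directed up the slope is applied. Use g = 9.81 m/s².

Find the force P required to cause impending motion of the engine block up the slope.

At impending motion up the slope, friction acts down-slope at its limit: f = μ_s N.
P is parallel to the surface, so N = m g cos θ = 4830 N.
Along the incline: P = m g sin θ + μ_s N = 1660 + 0.58×4830 = 4470 N.

P ≈ 4470 N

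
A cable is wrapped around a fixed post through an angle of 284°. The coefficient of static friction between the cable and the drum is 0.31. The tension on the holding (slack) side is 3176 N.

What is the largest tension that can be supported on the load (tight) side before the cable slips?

T_max ≈ 14800 N

At impending slip the capstan equation gives T₂/T₁ = e^{μβ} with β in radians.
β = 284° × π/180 = 4.957 rad.
e^{μβ} = e^{0.31×4.957} = 4.649.
T₂ = T₁ · e^{μβ} = 3176 × 4.649 = 14800 N.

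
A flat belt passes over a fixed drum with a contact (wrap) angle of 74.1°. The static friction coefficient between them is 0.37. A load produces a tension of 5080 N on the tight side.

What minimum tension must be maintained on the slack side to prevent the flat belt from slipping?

Capstan equation at impending slip: T_tight/T_slack = e^{μβ}.
β = 74.1° = 1.293 rad; e^{μβ} = e^{0.37×1.293} = 1.614.
T_slack = T_tight / e^{μβ} = 5080 / 1.614 = 3150 N.

T_min ≈ 3150 N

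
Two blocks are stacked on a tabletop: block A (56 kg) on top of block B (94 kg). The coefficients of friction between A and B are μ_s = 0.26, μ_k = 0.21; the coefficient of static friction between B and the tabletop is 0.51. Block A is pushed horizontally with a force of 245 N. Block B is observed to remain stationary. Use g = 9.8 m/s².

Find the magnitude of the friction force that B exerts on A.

Between the blocks, N₁ = m_A g = 548.8 N.
So the A–B interface can sustain at most μ_s N₁ = 142.7 N of static friction.
Since P = 245 N > 142.7 N, A slides on B; the A–B friction is kinetic: f₁ = μ_k N₁ = 0.21×548.8 = 115 N.
By Newton's third law B feels 115 N forward from A. With B stationary, the floor's static friction on B balances it: f₂ = 115 N (well within μ_s(m_A+m_B)g = 749.7 N).

f ≈ 115 N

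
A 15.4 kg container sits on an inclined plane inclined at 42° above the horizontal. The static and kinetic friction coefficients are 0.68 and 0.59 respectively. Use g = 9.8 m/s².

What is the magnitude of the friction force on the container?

f ≈ 66.2 N (up the incline)

Perpendicular to the surface, N = m g cos θ = 15.4·9.8·cos 42° = 112.2 N.
Along the slope the weight component is m g sin θ = 101 N; friction must supply exactly this, acting up-slope.
Maximum static friction available: μ_s N = 0.68 × 112.2 = 76.27 N.
|101| exceeds 76.27 N, so the container slips down-slope; friction is kinetic, f = μ_k N = 0.59×112.2 = 66.2 N.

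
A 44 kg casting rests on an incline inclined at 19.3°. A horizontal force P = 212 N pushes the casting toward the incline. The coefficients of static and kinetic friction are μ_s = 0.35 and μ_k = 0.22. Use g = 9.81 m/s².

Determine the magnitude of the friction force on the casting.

The horizontal push has a component P sin θ into the surface, so N = m g cos θ + P sin θ = 407.4 + 70.07 = 477.5 N.
Parallel to the incline: P cos θ − m g sin θ = 200.1 − 142.7 = 57.42 N; the friction needed to balance this is 57.42 N acting down the slope.
The limit of static friction is μ_s N = 167.1 N.
|f_req| = 57.42 ≤ 167.1 N → the casting is in equilibrium; friction equals the required value.

f ≈ 57.4 N (down the incline)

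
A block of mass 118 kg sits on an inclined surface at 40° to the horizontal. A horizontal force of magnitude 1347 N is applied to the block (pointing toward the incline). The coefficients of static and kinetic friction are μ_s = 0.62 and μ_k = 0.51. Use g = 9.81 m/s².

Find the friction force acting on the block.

f ≈ 288 N (down the incline)

The horizontal push has a component P sin θ into the surface, so N = m g cos θ + P sin θ = 886.8 + 865.8 = 1753 N.
Parallel to the incline: P cos θ − m g sin θ = 1032 − 744.1 = 287.8 N; the friction needed to balance this is 287.8 N acting down the slope.
Maximum static friction: μ_s N = 0.62 × 1753 = 1087 N.
Since 287.8 N is within the 1087 N limit, the block stays put and friction is exactly 288 N.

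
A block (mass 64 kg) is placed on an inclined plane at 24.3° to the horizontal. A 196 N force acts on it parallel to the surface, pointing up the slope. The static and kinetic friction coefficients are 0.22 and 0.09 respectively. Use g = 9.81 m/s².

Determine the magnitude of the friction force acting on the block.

f ≈ 62.4 N (up the incline)

Normal force: N = m g cos θ = 64 × 9.81 × cos 24.3° = 572.2 N.
The friction needed for equilibrium is m g sin θ − P = 258.4 − 196 = 62.37 N, measured positive up-slope.
Static friction can supply at most μ_s N = 125.9 N.
Since |62.37| ≤ 125.9 N, static friction is sufficient; f equals the required value, not μ_s N.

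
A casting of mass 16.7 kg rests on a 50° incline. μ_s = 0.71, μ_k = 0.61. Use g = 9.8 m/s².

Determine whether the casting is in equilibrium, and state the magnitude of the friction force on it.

f ≈ 64.2 N

N = m g cos θ = 105 N.
Down-slope weight component: m g sin θ = 125 N.
μ_s N = 74.7 N.
125 > 74.7 N, so it slides; kinetic friction f = μ_k N = 0.61×105 = 64.2 N.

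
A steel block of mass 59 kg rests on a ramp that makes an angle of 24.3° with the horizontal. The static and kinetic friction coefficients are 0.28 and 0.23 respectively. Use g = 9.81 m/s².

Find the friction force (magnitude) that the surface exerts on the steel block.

The normal reaction is N = m g cos θ = 527.5 N.
Along the slope the weight component is m g sin θ = 238.2 N; friction must supply exactly this, acting up-slope.
Maximum static friction available: μ_s N = 0.28 × 527.5 = 147.7 N.
Since |238.2| > 147.7 N, static friction cannot hold it; the steel block slides down the incline and kinetic friction applies: f = μ_k N = 0.23 × 527.5 = 121 N.

f ≈ 121 N (up the incline)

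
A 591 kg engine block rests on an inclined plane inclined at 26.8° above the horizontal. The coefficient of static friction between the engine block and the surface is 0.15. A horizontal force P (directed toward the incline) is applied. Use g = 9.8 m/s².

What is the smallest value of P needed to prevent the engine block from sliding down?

P_min ≈ 1910 N

The engine block tends to slide down (tan θ > μ_s), so at the point of impending slip friction acts up-slope at its limit: f = μ_s N.
Perpendicular to the incline: N = m g cos θ + P sin θ.
Along the incline: P cos θ + μ_s N = m g sin θ, i.e. P cos θ + μ_s (m g cos θ + P sin θ) = m g sin θ.
Solving, P (cos θ + μ_s sin θ) = m g (sin θ − μ_s cos θ), so P = 5790×0.317/0.9602 = 1910 N.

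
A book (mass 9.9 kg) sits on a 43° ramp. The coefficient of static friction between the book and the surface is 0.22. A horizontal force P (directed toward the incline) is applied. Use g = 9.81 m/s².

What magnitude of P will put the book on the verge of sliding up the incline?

At impending motion up the slope, friction acts down-slope at its limit: f = μ_s N.
Perpendicular to the incline: N = m g cos θ + P sin θ.
Along the incline: P cos θ = m g sin θ + μ_s N = m g sin θ + μ_s (m g cos θ + P sin θ).
Solving, P (cos θ − μ_s sin θ) = m g (sin θ + μ_s cos θ), so P = 9.9×9.81×(sin 43° + 0.22 cos 43°)/(cos 43° − 0.22 sin 43°) = 97.1×0.8429/0.5813 = 141 N.

P ≈ 141 N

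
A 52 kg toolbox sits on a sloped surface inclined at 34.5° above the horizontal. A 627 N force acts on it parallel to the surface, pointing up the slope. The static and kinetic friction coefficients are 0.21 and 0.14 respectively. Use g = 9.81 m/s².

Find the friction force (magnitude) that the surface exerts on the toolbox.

Normal force: N = m g cos θ = 52 × 9.81 × cos 34.5° = 420.4 N.
Parallel to the incline, ΣF = 0 gives f = m g sin θ − P = 288.9 − 627 = -338.1 N (up-slope positive).
Static friction can supply at most μ_s N = 88.28 N.
|-338.1| exceeds 88.28 N, so the toolbox slips up-slope; friction is kinetic, f = μ_k N = 0.14×420.4 = 58.9 N.

f ≈ 58.9 N (down the incline)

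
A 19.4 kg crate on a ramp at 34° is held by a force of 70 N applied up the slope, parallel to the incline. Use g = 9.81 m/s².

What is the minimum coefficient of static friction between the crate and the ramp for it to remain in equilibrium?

N = m g cos θ = 157.8 N.
Friction must make up the shortfall along the incline: f = m g sin θ − P = 106.4 − 70 = 36.42 N.
At the threshold f = μ_s N, so μ_s,min = 36.42/157.8 = 0.231.

μ_s,min ≈ 0.231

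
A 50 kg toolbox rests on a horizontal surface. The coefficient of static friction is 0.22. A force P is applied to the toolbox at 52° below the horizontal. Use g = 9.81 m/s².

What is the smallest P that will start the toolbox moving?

N = m g + P sin α (the push presses the toolbox into the horizontal surface).
At impending slip, P cos α = μ_s N = μ_s (m g + P sin α).
Solving: P (cos α − μ_s sin α) = μ_s m g → P = 0.22×490/(cos 52° − 0.22 sin 52°) = 108/0.4423 = 244 N.

P ≈ 244 N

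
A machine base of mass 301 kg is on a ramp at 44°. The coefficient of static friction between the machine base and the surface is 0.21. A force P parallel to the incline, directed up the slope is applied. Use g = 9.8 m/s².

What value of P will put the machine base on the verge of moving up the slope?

At impending motion up the slope, friction acts down-slope at its limit: f = μ_s N.
P is parallel to the surface, so N = m g cos θ = 2120 N.
Along the incline: P = m g sin θ + μ_s N = 2050 + 0.21×2120 = 2490 N.

P ≈ 2490 N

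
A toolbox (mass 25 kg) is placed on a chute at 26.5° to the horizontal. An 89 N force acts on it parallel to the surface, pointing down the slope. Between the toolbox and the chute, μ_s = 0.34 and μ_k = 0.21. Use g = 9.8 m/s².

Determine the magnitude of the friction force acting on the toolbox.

Perpendicular to the surface, N = m g cos θ = 25·9.8·cos 26.5° = 219.3 N.
The friction needed for equilibrium is m g sin θ + P = 109.3 + 89 = 198.3 N, measured positive up-slope.
Static friction can supply at most μ_s N = 74.55 N.
Since |198.3| > 74.55 N, static friction cannot hold it; the toolbox slides down the incline and kinetic friction applies: f = μ_k N = 0.21 × 219.3 = 46 N.

f ≈ 46 N (up the incline)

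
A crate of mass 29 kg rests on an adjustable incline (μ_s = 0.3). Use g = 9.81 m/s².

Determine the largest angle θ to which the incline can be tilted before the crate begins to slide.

θ_max ≈ 16.7°

At the slip threshold, m g sin θ = μ_s · m g cos θ, so tan θ = μ_s.
θ_max = arctan(0.3) = 16.7°.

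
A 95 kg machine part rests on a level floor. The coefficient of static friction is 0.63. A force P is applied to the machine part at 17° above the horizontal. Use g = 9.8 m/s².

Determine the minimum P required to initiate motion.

P ≈ 514 N

N = m g − P sin α (the pull lifts the machine part).
At impending slip, P cos α = μ_s N = μ_s (m g − P sin α).
Solving: P (cos α + μ_s sin α) = μ_s m g → P = 0.63×931/(cos 17° + 0.63 sin 17°) = 587/1.14 = 514 N.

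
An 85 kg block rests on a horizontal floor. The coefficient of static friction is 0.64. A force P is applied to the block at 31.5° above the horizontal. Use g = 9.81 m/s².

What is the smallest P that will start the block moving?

N = m g − P sin α (the pull lifts the block).
At impending slip, P cos α = μ_s N = μ_s (m g − P sin α).
Solving: P (cos α + μ_s sin α) = μ_s m g → P = 0.64×834/(cos 31.5° + 0.64 sin 31.5°) = 534/1.187 = 450 N.

P ≈ 450 N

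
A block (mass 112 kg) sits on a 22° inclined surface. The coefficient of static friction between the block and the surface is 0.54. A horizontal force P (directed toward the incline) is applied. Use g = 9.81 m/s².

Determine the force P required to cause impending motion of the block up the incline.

At impending motion up the slope, friction acts down-slope at its limit: f = μ_s N.
Perpendicular to the incline: N = m g cos θ + P sin θ.
Along the incline: P cos θ = m g sin θ + μ_s N = m g sin θ + μ_s (m g cos θ + P sin θ).
Solving, P (cos θ − μ_s sin θ) = m g (sin θ + μ_s cos θ), so P = 112×9.81×(sin 22° + 0.54 cos 22°)/(cos 22° − 0.54 sin 22°) = 1100×0.8753/0.7249 = 1330 N.

P ≈ 1330 N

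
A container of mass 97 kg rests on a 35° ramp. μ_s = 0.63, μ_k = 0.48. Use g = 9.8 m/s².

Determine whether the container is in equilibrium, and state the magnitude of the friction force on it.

N = m g cos θ = 779 N.
Down-slope weight component: m g sin θ = 545 N.
μ_s N = 491 N.
545 > 491 N, so it slides; kinetic friction f = μ_k N = 0.48×779 = 374 N.

f ≈ 374 N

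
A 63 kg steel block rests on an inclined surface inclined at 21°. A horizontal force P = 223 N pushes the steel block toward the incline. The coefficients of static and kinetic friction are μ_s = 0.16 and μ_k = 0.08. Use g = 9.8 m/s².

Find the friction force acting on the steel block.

f ≈ 13.1 N (up the incline)

Normal direction: N = m g cos θ + P sin θ = 656.3 N.
Along the incline, the net driving force (taking up-slope positive) is P cos θ − m g sin θ = 208.2 − 221.3 = -13.07 N, so equilibrium requires friction f = 13.07 N (up-slope).
The limit of static friction is μ_s N = 105 N.
|f_req| = 13.07 ≤ 105 N → the steel block is in equilibrium; friction equals the required value.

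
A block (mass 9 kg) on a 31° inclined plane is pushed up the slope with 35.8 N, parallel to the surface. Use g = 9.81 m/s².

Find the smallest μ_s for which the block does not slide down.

μ_s,min ≈ 0.128

N = m g cos θ = 75.68 N.
Friction must make up the shortfall along the incline: f = m g sin θ − P = 45.47 − 35.8 = 9.673 N.
At the threshold f = μ_s N, so μ_s,min = 9.673/75.68 = 0.128.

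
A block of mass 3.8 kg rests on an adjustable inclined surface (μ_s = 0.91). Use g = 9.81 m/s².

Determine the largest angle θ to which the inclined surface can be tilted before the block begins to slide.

θ_max ≈ 42.3°

At the slip threshold, m g sin θ = μ_s · m g cos θ, so tan θ = μ_s.
θ_max = arctan(0.91) = 42.3°.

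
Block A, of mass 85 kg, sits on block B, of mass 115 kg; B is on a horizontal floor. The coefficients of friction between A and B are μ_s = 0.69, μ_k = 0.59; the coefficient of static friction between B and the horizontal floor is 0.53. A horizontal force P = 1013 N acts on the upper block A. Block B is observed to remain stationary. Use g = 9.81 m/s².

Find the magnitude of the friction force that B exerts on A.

The normal force B exerts on A is simply A's weight, N₁ = 833.9 N.
So the A–B interface can sustain at most μ_s N₁ = 575.4 N of static friction.
P = 1013 N exceeds that limit, so A slips over B and the interface friction becomes kinetic: f₁ = μ_k N₁ = 0.59×833.9 = 492 N.
By Newton's third law B feels 492 N forward from A. With B stationary, the floor's static friction on B balances it: f₂ = 492 N (well within μ_s(m_A+m_B)g = 1040 N).

f ≈ 492 N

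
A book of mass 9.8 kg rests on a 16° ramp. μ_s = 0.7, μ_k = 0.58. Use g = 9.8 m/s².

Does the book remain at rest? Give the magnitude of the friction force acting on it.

f ≈ 26.5 N

N = m g cos θ = 92.3 N.
Down-slope weight component: m g sin θ = 26.5 N.
μ_s N = 64.6 N.
26.5 ≤ 64.6 N, so it stays put; friction = 26.5 N.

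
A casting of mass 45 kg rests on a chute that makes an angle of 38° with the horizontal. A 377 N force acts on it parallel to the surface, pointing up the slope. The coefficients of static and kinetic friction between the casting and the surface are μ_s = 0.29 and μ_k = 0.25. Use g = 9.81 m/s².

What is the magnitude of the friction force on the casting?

f ≈ 87 N (down the incline)

Normal force: N = m g cos θ = 45 × 9.81 × cos 38° = 347.9 N.
Parallel to the incline, ΣF = 0 gives f = m g sin θ − P = 271.8 − 377 = -105.2 N (up-slope positive).
Maximum static friction available: μ_s N = 0.29 × 347.9 = 100.9 N.
Since |-105.2| > 100.9 N, static friction cannot hold it; the casting slides up the incline and kinetic friction applies: f = μ_k N = 0.25 × 347.9 = 87 N.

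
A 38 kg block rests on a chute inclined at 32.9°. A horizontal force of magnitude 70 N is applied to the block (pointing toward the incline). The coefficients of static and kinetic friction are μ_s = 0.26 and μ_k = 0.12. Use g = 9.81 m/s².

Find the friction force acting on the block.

Resolve perpendicular to the incline: N = m g cos θ + P sin θ = 38×9.81×cos 32.9° + 70×sin 32.9° = 351 N.
Along the incline, the net driving force (taking up-slope positive) is P cos θ − m g sin θ = 58.77 − 202.5 = -143.7 N, so equilibrium requires friction f = 143.7 N (up-slope).
The limit of static friction is μ_s N = 91.26 N.
|f_req| = 143.7 > 91.26 N → the block slides down the incline; f = μ_k N = 0.12 × 351 = 42.1 N.

f ≈ 42.1 N (up the incline)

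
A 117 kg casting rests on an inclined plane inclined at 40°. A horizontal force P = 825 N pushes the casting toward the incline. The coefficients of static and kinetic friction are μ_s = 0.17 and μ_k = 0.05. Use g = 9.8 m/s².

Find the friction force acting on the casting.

Normal direction: N = m g cos θ + P sin θ = 1409 N.
Parallel to the incline: P cos θ − m g sin θ = 632 − 737 = -105 N; the friction needed to balance this is 105 N acting up the slope.
The limit of static friction is μ_s N = 239.5 N.
Since 105 N is within the 239.5 N limit, the casting stays put and friction is exactly 105 N.

f ≈ 105 N (up the incline)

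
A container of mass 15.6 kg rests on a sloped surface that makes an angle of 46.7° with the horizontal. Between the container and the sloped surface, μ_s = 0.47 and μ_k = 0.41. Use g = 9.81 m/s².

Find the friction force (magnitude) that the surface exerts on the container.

Normal force: N = m g cos θ = 15.6 × 9.81 × cos 46.7° = 105 N.
Along the slope the weight component is m g sin θ = 111.4 N; friction must supply exactly this, acting up-slope.
Static friction can supply at most μ_s N = 49.33 N.
Since |111.4| > 49.33 N, static friction cannot hold it; the container slides down the incline and kinetic friction applies: f = μ_k N = 0.41 × 105 = 43 N.

f ≈ 43 N (up the incline)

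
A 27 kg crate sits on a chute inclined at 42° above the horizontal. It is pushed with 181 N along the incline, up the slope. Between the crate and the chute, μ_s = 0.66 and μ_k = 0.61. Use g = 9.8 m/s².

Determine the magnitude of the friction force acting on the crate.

Perpendicular to the surface, N = m g cos θ = 27·9.8·cos 42° = 196.6 N.
Parallel to the incline, ΣF = 0 gives f = m g sin θ − P = 177.1 − 181 = -3.948 N (up-slope positive).
The static-friction ceiling is μ_s N = 0.66 × 196.6 = 129.8 N.
Since |-3.948| ≤ 129.8 N, no slip — friction simply equals what equilibrium demands.

f ≈ 3.95 N (down the incline)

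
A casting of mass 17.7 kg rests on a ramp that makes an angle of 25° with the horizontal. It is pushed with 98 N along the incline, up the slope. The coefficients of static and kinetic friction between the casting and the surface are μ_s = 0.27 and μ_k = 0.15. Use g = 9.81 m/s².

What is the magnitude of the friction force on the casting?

f ≈ 24.6 N (down the incline)

Perpendicular to the surface, N = m g cos θ = 17.7·9.81·cos 25° = 157.4 N.
Parallel to the incline, ΣF = 0 gives f = m g sin θ − P = 73.38 − 98 = -24.62 N (up-slope positive).
Static friction can supply at most μ_s N = 42.49 N.
Since |-24.62| ≤ 42.49 N, static friction is sufficient; f equals the required value, not μ_s N.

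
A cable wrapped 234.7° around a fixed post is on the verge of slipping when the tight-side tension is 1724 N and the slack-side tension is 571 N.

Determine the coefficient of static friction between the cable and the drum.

T₂/T₁ = e^{μβ} → μ = ln(T₂/T₁)/β.
β = 234.7° = 4.096 rad.
μ = ln(1724/571)/4.096 = ln(3.019)/4.096 = 0.27.

μ ≈ 0.27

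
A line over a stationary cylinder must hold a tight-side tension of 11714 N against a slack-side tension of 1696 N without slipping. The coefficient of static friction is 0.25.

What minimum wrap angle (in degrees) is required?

β_min ≈ 443°

T₂/T₁ = e^{μβ} → β = ln(T₂/T₁)/μ.
β = ln(11714/1696)/0.25 = 1.933/0.25 = 7.73 rad.
In degrees: β = 7.73 × 180/π = 443°.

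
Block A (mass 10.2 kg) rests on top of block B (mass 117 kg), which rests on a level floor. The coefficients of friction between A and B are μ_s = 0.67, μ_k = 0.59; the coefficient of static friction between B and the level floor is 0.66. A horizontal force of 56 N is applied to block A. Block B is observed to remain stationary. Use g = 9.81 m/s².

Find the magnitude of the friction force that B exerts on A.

f ≈ 56 N

Normal force at the A–B interface: N₁ = m_A g = 100.1 N.
So the A–B interface can sustain at most μ_s N₁ = 67.04 N of static friction.
P = 56 N is within that limit, so A and B move together (both at rest); the A–B friction is simply f₁ = P = 56 N.
By Newton's third law B feels 56 N forward from A. With B stationary, the floor's static friction on B balances it: f₂ = 56 N (well within μ_s(m_A+m_B)g = 823.6 N).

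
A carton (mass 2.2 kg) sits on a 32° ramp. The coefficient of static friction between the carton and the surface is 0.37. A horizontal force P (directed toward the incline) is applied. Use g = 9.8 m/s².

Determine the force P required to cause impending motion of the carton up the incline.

P ≈ 27.9 N

At impending motion up the slope, friction acts down-slope at its limit: f = μ_s N.
Perpendicular to the incline: N = m g cos θ + P sin θ.
Along the incline: P cos θ = m g sin θ + μ_s N = m g sin θ + μ_s (m g cos θ + P sin θ).
Solving, P (cos θ − μ_s sin θ) = m g (sin θ + μ_s cos θ), so P = 2.2×9.8×(sin 32° + 0.37 cos 32°)/(cos 32° − 0.37 sin 32°) = 21.6×0.8437/0.652 = 27.9 N.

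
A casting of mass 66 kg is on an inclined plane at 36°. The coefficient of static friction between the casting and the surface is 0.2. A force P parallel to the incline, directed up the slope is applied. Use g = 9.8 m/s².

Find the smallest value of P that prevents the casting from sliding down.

The casting tends to slide down (tan θ > μ_s), so at the point of impending slip friction acts up-slope at its limit: f = μ_s N.
P is parallel to the surface, so N = m g cos θ = 523 N.
Along the incline: P + μ_s N = m g sin θ, so P = 380 − 0.2×523 = 276 N.

P_min ≈ 276 N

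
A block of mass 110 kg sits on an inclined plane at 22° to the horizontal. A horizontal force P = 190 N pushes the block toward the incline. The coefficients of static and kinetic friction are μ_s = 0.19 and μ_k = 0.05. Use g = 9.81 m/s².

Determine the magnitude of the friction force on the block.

Resolve perpendicular to the incline: N = m g cos θ + P sin θ = 110×9.81×cos 22° + 190×sin 22° = 1072 N.
Parallel to the incline: P cos θ − m g sin θ = 176.2 − 404.2 = -228.1 N; the friction needed to balance this is 228.1 N acting up the slope.
The limit of static friction is μ_s N = 203.6 N.
The required 228.1 N exceeds the static limit, so the block slides down-slope and f = μ_k N = 0.05×1072 = 53.6 N.

f ≈ 53.6 N (up the incline)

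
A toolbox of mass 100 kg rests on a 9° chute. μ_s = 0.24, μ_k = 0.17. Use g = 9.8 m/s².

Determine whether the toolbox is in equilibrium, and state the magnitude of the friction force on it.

N = m g cos θ = 968 N.
Down-slope weight component: m g sin θ = 153 N.
μ_s N = 232 N.
153 ≤ 232 N, so it stays put; friction = 153 N.

f ≈ 153 N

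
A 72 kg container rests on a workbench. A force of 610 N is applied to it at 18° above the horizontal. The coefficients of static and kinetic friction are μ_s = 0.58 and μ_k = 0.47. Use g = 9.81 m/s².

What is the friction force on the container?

The vertical component of P reduces the normal force: N = m g − P sin α = 706.3 − 188.5 = 517.8 N.
For equilibrium, f = P cos α = 610×cos 18° = 580.1 N.
The static-friction limit is μ_s N = 300.3 N.
The required friction exceeds μ_s N, so the container moves and f = μ_k N = 243 N.

f ≈ 243 N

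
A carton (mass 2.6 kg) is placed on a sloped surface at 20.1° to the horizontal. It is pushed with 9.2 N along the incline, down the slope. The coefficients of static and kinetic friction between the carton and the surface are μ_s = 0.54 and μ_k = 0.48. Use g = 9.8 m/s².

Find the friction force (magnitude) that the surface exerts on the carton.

Perpendicular to the surface, N = m g cos θ = 2.6·9.8·cos 20.1° = 23.93 N.
For equilibrium along the incline the friction force must supply f = m g sin θ + P = 8.756 + 9.2 = 17.96 N (positive meaning up-slope).
The static-friction ceiling is μ_s N = 0.54 × 23.93 = 12.92 N.
|17.96| exceeds 12.92 N, so the carton slips down-slope; friction is kinetic, f = μ_k N = 0.48×23.93 = 11.5 N.

f ≈ 11.5 N (up the incline)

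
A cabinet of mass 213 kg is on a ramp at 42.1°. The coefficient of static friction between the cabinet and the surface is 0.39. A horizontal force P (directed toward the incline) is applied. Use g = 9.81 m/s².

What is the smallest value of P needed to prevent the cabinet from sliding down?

The cabinet tends to slide down (tan θ > μ_s), so at the point of impending slip friction acts up-slope at its limit: f = μ_s N.
Perpendicular to the incline: N = m g cos θ + P sin θ.
Along the incline: P cos θ + μ_s N = m g sin θ, i.e. P cos θ + μ_s (m g cos θ + P sin θ) = m g sin θ.
Solving, P (cos θ + μ_s sin θ) = m g (sin θ − μ_s cos θ), so P = 2090×0.3811/1.003 = 793 N.

P_min ≈ 793 N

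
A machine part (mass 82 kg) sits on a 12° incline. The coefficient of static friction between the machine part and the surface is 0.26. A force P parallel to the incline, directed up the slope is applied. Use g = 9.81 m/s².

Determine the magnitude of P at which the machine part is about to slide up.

P ≈ 372 N

At impending motion up the slope, friction acts down-slope at its limit: f = μ_s N.
P is parallel to the surface, so N = m g cos θ = 787 N.
Along the incline: P = m g sin θ + μ_s N = 167 + 0.26×787 = 372 N.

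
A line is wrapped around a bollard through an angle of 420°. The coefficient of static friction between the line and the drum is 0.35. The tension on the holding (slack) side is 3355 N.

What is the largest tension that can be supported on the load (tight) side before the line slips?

At impending slip the capstan equation gives T₂/T₁ = e^{μβ} with β in radians.
β = 420° × π/180 = 7.33 rad.
e^{μβ} = e^{0.35×7.33} = 13.01.
T₂ = T₁ · e^{μβ} = 3355 × 13.01 = 43600 N.

T_max ≈ 43600 N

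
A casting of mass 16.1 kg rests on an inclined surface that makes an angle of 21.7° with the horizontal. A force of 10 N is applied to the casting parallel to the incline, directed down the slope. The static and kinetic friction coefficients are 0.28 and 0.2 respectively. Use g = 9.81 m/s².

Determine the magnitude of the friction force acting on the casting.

The normal reaction is N = m g cos θ = 146.7 N.
The friction needed for equilibrium is m g sin θ + P = 58.4 + 10 = 68.4 N, measured positive up-slope.
Static friction can supply at most μ_s N = 41.09 N.
|68.4| exceeds 41.09 N, so the casting slips down-slope; friction is kinetic, f = μ_k N = 0.2×146.7 = 29.3 N.

f ≈ 29.3 N (up the incline)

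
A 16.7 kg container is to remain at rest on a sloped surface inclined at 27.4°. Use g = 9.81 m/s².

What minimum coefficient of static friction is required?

At the slip threshold m g sin θ = μ_s m g cos θ, so μ_s,min = tan θ.
μ_s,min = tan 27.4° = 0.518.

μ_s,min ≈ 0.518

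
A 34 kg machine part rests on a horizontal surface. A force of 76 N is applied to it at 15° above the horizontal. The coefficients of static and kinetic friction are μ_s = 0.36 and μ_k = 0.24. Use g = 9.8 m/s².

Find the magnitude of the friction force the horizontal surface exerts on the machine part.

f ≈ 73.4 N

The vertical component of P reduces the normal force: N = m g − P sin α = 333.2 − 19.67 = 313.5 N.
The horizontal driving force is P cos α = 73.41 N, so equilibrium needs friction f = 73.41 N.
μ_s N = 0.36 × 313.5 = 112.9 N.
73.41 ≤ 112.9 N → static; friction equals the required 73.4 N.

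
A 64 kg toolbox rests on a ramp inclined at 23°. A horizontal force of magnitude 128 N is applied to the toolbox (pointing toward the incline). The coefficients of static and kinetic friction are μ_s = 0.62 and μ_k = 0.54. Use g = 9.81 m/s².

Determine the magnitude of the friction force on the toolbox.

Normal direction: N = m g cos θ + P sin θ = 627.9 N.
Parallel to the incline: P cos θ − m g sin θ = 117.8 − 245.3 = -127.5 N; the friction needed to balance this is 127.5 N acting up the slope.
The limit of static friction is μ_s N = 389.3 N.
|f_req| = 127.5 ≤ 389.3 N → the toolbox is in equilibrium; friction equals the required value.

f ≈ 127 N (up the incline)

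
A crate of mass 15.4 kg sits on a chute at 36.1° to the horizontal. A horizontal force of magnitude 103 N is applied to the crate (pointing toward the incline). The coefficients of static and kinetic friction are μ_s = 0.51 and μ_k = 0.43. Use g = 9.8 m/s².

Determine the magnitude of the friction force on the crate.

f ≈ 5.7 N (up the incline)

Normal direction: N = m g cos θ + P sin θ = 182.6 N.
Parallel to the incline: P cos θ − m g sin θ = 83.22 − 88.92 = -5.699 N; the friction needed to balance this is 5.699 N acting up the slope.
Maximum static friction: μ_s N = 0.51 × 182.6 = 93.14 N.
Since 5.699 N is within the 93.14 N limit, the crate stays put and friction is exactly 5.7 N.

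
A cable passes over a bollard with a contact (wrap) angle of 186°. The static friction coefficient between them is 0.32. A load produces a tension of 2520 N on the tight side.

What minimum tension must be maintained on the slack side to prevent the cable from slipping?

T_min ≈ 892 N

Capstan equation at impending slip: T_tight/T_slack = e^{μβ}.
β = 186° = 3.246 rad; e^{μβ} = e^{0.32×3.246} = 2.826.
T_slack = T_tight / e^{μβ} = 2520 / 2.826 = 892 N.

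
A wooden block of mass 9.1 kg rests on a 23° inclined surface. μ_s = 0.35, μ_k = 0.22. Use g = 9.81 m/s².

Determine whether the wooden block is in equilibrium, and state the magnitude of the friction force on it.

f ≈ 18.1 N

N = m g cos θ = 82.2 N.
Down-slope weight component: m g sin θ = 34.9 N.
μ_s N = 28.8 N.
34.9 > 28.8 N, so it slides; kinetic friction f = μ_k N = 0.22×82.2 = 18.1 N.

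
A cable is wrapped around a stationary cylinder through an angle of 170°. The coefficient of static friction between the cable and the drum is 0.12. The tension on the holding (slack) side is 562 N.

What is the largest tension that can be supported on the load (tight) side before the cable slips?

T_max ≈ 802 N

At impending slip the capstan equation gives T₂/T₁ = e^{μβ} with β in radians.
β = 170° × π/180 = 2.967 rad.
e^{μβ} = e^{0.12×2.967} = 1.428.
T₂ = T₁ · e^{μβ} = 562 × 1.428 = 802 N.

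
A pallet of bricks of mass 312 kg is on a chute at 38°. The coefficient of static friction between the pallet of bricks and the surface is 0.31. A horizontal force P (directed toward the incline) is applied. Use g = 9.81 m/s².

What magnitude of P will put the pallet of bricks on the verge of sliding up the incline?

P ≈ 4410 N

At impending motion up the slope, friction acts down-slope at its limit: f = μ_s N.
Perpendicular to the incline: N = m g cos θ + P sin θ.
Along the incline: P cos θ = m g sin θ + μ_s N = m g sin θ + μ_s (m g cos θ + P sin θ).
Solving, P (cos θ − μ_s sin θ) = m g (sin θ + μ_s cos θ), so P = 312×9.81×(sin 38° + 0.31 cos 38°)/(cos 38° − 0.31 sin 38°) = 3060×0.8599/0.5972 = 4410 N.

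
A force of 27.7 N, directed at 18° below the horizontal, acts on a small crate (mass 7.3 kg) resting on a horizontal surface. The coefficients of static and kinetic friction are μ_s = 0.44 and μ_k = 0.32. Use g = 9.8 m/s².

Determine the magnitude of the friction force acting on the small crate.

f ≈ 26.3 N

The vertical component of P adds to the normal force: N = m g + P sin α = 71.54 + 8.56 = 80.1 N.
Horizontally, friction must balance P cos α = 26.34 N.
The static-friction limit is μ_s N = 35.24 N.
Since 26.34 N does not exceed the limit, the small crate stays at rest and f = 26.3 N.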